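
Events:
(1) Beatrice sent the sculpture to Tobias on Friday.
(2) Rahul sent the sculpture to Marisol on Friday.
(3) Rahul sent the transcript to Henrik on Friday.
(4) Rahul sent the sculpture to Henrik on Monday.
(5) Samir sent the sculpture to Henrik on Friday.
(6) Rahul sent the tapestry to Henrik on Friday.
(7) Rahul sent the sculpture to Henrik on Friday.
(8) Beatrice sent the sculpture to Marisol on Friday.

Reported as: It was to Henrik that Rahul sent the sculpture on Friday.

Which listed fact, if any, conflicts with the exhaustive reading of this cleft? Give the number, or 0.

Focus of the cleft: "Henrik" (the recipient). Presupposed background: agent = Rahul, thing = the sculpture, setting = on Friday.
Exhaustivity: Henrik is the only recipient satisfying that background.
Fact (2) shares the background but with recipient = Marisol; exhaustivity is violated.

2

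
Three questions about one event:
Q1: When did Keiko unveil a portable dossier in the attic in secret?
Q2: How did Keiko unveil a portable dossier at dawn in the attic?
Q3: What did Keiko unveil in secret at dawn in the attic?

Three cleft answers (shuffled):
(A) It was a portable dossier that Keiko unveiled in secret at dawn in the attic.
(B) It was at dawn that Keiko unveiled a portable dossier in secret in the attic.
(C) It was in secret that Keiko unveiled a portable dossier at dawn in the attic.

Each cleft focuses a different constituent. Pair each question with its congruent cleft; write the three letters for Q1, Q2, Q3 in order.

BCA

Q1 asks about the time; cleft (B) focuses "at dawn", which is the time — so Q1 → B.
Q2 asks about the manner; cleft (C) focuses "in secret", which is the manner — so Q2 → C.
Q3 asks about the direct object; cleft (A) focuses "a portable dossier", which is the direct object — so Q3 → A.
Mapping: Q1→B, Q2→C, Q3→A.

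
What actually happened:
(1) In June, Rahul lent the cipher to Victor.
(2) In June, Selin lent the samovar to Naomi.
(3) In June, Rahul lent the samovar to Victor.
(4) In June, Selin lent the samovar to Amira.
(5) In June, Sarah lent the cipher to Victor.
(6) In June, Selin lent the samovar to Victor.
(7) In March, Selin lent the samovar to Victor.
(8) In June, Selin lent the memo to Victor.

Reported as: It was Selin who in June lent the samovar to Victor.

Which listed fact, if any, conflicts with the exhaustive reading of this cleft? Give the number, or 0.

Focus of the cleft: "Selin" (the agent). Presupposed background: same thing, recipient, setting (the samovar / Victor / in June).
Exhaustivity: Selin is the only agent satisfying that background.
But fact (3) also has same thing, recipient, setting (the samovar / Victor / in June), with agent = Rahul — so the exhaustive reading fails.

3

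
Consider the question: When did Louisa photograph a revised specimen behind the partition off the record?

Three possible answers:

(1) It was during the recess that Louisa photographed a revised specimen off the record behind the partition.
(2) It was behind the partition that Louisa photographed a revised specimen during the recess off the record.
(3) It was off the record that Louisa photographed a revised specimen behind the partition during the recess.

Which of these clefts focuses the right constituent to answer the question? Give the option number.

1

The question word "when" targets the time.
Option (1) clefts "during the recess" — that matches what the question asks about.
Option (2) clefts "behind the partition" — the location, not what was asked.
Option (3) clefts "off the record" — the manner, not what was asked.
So the congruent reply is (1).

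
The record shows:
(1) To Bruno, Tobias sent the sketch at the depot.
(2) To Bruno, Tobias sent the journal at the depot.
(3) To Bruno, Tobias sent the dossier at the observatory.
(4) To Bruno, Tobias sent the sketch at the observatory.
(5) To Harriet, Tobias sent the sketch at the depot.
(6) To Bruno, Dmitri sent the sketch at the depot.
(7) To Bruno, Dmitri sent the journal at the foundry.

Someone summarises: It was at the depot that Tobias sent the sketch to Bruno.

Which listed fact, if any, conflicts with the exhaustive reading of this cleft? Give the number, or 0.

The cleft puts "at the depot" in focus and presupposes the open proposition with agent = Tobias, thing = the sketch, recipient = Bruno.
The exhaustive reading says no other setting fits that background.
Fact (4) shares the background but with setting = at the observatory; exhaustivity is violated.

4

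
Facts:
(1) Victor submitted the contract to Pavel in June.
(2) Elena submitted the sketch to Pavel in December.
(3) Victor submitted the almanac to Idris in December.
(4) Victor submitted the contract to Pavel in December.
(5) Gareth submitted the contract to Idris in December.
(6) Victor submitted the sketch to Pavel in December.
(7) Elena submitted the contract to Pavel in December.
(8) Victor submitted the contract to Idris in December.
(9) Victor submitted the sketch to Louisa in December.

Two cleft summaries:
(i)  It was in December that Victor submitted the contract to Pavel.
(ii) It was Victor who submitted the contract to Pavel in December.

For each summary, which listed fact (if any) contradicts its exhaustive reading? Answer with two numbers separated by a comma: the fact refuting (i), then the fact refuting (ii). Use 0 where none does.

Summary (i) focuses "in December" (the setting); background same agent, thing, recipient (Victor / the contract / Pavel). Fact (1) matches that background with setting = in June — refutes (i).
Summary (ii) focuses "Victor" (the agent); background same thing, recipient, setting (the contract / Pavel / in December). Fact (7) matches that background with agent = Elena — refutes (ii).

1, 7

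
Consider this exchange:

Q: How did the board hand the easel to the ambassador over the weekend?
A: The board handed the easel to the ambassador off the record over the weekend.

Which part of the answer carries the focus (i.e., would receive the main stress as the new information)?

off the record

The wh-word "how" asks about the manner.
In the answer, "the board", "the easel", "to the ambassador" and "over the weekend" are given — repeated from the question.
The constituent filling the manner gap is "off the record"; that is the focus and would carry nuclear stress.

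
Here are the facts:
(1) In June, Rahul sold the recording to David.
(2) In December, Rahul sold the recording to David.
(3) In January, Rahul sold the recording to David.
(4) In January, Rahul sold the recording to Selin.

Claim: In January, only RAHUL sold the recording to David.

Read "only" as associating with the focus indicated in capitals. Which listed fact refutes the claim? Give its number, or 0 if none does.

0

Focus (in capitals) is "Rahul" — the agent. "Only" excludes alternative agents while holding fixed thing = the recording, recipient = David, setting = in January.
No fact matches thing = the recording, recipient = David, setting = in January with a different agent — every other fact differs on at least one backgrounded slot. So no fact refutes it.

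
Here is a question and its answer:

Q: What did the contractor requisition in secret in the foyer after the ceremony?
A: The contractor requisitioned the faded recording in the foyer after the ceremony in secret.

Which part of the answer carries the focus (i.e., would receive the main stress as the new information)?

the faded recording

The wh-word "what" asks about the direct object.
In the answer, "the contractor", "in the foyer", "after the ceremony" and "in secret" are given — repeated from the question.
The constituent filling the direct object gap is "the faded recording"; that is the focus and would carry nuclear stress.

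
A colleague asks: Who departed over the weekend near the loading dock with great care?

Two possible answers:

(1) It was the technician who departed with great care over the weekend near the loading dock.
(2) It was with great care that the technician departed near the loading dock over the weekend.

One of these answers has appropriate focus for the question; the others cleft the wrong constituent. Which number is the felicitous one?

The question word "who" targets the subject (agent).
Option (1) clefts "the technician" — that matches what the question asks about.
Option (2) clefts "with great care" — the manner, not what was asked.
So the congruent reply is (1).

1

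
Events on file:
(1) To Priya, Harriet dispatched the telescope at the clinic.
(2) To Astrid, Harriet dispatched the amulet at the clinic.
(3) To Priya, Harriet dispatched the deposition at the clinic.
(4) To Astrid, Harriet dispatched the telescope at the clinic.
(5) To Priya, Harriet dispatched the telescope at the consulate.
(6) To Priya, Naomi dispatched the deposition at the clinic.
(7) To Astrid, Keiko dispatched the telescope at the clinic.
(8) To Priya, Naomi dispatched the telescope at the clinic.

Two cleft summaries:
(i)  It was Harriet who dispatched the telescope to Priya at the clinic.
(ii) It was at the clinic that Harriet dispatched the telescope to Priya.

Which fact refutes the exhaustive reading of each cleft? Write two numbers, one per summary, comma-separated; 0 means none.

8, 5

Summary (i) focuses "Harriet" (the agent); background same thing, recipient, setting (the telescope / Priya / at the clinic). Fact (8) matches that background with agent = Naomi — refutes (i).
Summary (ii) focuses "at the clinic" (the setting); background same agent, thing, recipient (Harriet / the telescope / Priya). Fact (5) matches that background with setting = at the consulate — refutes (ii).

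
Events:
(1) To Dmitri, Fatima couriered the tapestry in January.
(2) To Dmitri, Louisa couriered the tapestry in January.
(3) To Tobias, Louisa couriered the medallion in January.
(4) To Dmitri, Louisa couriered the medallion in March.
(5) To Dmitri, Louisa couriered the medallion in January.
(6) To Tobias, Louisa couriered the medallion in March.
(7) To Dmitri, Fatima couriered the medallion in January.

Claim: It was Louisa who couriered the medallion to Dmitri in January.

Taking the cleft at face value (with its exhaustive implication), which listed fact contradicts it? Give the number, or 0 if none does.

The cleft puts "Louisa" in focus and presupposes the open proposition with same thing, recipient, setting (the medallion / Dmitri / in January).
The exhaustive reading says no other agent fits that background.
But fact (7) also has same thing, recipient, setting (the medallion / Dmitri / in January), with agent = Fatima — so the exhaustive reading fails.

7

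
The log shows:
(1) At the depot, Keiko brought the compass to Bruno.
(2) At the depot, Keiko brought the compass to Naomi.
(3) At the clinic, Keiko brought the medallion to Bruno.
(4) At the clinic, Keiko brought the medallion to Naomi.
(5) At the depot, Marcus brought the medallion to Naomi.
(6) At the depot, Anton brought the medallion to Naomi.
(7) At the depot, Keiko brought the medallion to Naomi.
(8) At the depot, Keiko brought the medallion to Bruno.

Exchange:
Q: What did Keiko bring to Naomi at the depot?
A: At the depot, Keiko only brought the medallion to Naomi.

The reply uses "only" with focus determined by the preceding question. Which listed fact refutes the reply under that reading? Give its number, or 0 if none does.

The question "What did ...?" targets the thing, so in the reply the focus falls on "the medallion".
So "only" ranges over things; the rest (same agent, recipient, setting (Keiko / Naomi / at the depot)) is presupposed.
Fact (2) keeps same agent, recipient, setting (Keiko / Naomi / at the depot) but has thing = the compass; that refutes the reply.
(Fact (4) would refute a reading with focus on the setting — but that is not what the question asks.)

2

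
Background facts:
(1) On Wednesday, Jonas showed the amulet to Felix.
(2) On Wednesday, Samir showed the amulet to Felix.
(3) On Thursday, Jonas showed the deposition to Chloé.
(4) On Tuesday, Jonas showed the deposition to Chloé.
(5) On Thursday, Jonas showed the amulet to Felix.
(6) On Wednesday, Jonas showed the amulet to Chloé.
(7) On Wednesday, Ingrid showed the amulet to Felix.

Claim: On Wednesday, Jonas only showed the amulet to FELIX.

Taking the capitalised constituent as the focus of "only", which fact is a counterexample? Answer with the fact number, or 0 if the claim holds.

The capitals mark "Felix" as focus. So "only" rules out other recipients, with the rest (Jonas as agent and the amulet as thing and on Wednesday as setting) as background.
Fact (6) shares the background but differs in recipient (Chloé) — a counterexample.

6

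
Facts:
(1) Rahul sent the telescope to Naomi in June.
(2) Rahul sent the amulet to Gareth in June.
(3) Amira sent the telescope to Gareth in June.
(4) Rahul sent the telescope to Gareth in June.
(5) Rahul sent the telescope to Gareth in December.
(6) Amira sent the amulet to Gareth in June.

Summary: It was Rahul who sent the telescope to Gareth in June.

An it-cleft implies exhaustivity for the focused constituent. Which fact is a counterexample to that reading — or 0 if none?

The cleft puts "Rahul" in focus and presupposes the open proposition with thing = the telescope, recipient = Gareth, setting = in June.
The exhaustive reading says no other agent fits that background.
But fact (3) also has thing = the telescope, recipient = Gareth, setting = in June, with agent = Amira — so the exhaustive reading fails.

3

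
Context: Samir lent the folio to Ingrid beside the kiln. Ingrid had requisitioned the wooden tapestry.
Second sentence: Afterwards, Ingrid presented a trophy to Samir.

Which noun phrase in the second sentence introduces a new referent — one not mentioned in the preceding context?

"Ingrid" and "Samir" in the second sentence are given — already mentioned in the context.
"a trophy" has no antecedent in the context; it is discourse-new (the indefinite article also signals a new referent).

a trophy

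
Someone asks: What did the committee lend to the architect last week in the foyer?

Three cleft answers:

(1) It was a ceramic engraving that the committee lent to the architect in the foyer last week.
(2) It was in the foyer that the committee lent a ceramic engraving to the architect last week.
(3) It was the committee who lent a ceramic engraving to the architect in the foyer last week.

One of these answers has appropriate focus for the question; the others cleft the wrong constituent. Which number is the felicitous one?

1

The question word "what" targets the direct object.
Option (1) clefts "a ceramic engraving" — that matches what the question asks about.
Option (2) clefts "in the foyer" — the location, not what was asked.
Option (3) clefts "the committee" — the subject (agent), not what was asked.
So the congruent reply is (1).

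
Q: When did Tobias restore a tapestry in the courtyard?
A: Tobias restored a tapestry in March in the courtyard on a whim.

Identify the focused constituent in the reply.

The wh-word "when" asks about the time.
In the answer, "Tobias", "a tapestry" and "in the courtyard" are given — repeated from the question.
"on a whim" is also new, but it specifies the manner, which is not what the question asks about — so it is not the focus.
The constituent filling the time gap is "in March"; that is the focus.

in March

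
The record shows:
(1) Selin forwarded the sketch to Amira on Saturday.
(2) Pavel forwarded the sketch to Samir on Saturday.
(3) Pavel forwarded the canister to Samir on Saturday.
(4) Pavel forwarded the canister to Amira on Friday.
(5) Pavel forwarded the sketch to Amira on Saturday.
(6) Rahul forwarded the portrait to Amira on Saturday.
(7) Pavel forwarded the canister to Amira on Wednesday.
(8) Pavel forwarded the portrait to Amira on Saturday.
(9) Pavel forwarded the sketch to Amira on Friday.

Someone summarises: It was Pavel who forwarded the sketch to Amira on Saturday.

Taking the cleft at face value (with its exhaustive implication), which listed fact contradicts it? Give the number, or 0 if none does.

1

Focus of the cleft: "Pavel" (the agent). Presupposed background: same thing, recipient, setting (the sketch / Amira / on Saturday).
Exhaustivity: Pavel is the only agent satisfying that background.
Fact (1) shares the background but with agent = Selin; exhaustivity is violated.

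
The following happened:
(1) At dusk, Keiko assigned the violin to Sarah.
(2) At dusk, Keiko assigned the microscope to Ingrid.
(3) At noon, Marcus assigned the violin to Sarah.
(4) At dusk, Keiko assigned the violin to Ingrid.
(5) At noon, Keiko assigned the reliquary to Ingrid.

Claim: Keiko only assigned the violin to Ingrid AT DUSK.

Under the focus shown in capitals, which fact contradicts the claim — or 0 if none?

Focus (in capitals) is "at dusk" — the setting. "Only" excludes alternative settings while holding fixed Keiko as agent and the violin as thing and Ingrid as recipient.
Every other fact changes something in the background, not just the setting. Nothing refutes the claim.

0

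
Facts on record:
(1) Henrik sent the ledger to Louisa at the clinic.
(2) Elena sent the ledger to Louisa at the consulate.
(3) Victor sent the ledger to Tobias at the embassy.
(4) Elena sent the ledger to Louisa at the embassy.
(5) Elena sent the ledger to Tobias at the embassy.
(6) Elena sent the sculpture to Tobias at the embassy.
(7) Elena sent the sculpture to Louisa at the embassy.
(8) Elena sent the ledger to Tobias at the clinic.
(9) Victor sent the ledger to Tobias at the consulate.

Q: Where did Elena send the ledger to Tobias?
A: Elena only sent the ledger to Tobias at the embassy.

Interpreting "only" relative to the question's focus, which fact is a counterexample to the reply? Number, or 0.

The question "Where did ...?" targets the setting, so in the reply the focus falls on "at the embassy".
So "only" ranges over settings; the rest (same agent, thing, recipient (Elena / the ledger / Tobias)) is presupposed.
Fact (8) shares the background with a different setting (at the clinic) — counterexample.
(Fact (4) would refute a reading with focus on the recipient — but that is not what the question asks.)

8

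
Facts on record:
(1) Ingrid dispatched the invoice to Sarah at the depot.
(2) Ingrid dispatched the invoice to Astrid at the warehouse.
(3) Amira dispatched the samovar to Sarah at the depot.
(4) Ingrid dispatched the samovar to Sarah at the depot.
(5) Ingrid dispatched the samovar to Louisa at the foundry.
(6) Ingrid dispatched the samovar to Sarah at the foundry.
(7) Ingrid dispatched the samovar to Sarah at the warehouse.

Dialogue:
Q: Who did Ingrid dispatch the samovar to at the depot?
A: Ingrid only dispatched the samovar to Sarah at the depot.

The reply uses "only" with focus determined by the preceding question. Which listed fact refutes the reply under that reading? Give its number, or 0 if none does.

The question "Who did ... to ...?" targets the recipient, so in the reply the focus falls on "Sarah".
"Only" then excludes alternative recipients while the background — same agent, thing, setting (Ingrid / the samovar / at the depot) — is held fixed.
No listed fact shares that background with another recipient. Nothing contradicts the reply.
(Fact (1) would refute a reading with focus on the thing — but that is not what the question asks.)

0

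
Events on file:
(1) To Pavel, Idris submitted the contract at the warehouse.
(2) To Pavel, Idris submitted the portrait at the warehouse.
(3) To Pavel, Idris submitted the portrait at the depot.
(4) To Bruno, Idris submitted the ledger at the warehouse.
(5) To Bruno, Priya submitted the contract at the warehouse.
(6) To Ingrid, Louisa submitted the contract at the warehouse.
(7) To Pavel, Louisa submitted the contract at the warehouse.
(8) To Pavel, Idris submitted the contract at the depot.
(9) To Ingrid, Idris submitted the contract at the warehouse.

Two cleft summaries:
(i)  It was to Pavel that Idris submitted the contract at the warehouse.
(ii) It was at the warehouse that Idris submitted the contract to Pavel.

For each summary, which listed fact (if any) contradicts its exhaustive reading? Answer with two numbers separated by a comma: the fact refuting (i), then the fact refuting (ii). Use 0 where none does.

9, 8

Summary (i) focuses "Pavel" (the recipient); background Idris as agent and the contract as thing and at the warehouse as setting. Fact (9) matches that background with recipient = Ingrid — refutes (i).
Summary (ii) focuses "at the warehouse" (the setting); background Idris as agent and the contract as thing and Pavel as recipient. Fact (8) matches that background with setting = at the depot — refutes (ii).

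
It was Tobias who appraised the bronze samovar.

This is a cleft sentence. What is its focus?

In an it-cleft "It was X that/who ...", the clefted constituent X is the focus; the that/who-clause expresses the presupposed open proposition.
Here the focus is "Tobias". The backgrounded (presupposed) material includes "the bronze samovar".

Tobias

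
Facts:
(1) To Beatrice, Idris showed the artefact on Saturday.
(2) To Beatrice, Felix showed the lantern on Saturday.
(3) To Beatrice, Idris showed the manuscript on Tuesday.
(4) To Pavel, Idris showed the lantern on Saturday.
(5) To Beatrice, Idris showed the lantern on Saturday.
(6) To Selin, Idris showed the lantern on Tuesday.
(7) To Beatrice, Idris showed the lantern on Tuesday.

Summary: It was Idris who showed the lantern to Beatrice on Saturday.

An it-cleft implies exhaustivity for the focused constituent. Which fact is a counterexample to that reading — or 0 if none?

2

Focus of the cleft: "Idris" (the agent). Presupposed background: thing = the lantern, recipient = Beatrice, setting = on Saturday.
The exhaustive reading says no other agent fits that background.
But fact (2) also has thing = the lantern, recipient = Beatrice, setting = on Saturday, with agent = Felix — so the exhaustive reading fails.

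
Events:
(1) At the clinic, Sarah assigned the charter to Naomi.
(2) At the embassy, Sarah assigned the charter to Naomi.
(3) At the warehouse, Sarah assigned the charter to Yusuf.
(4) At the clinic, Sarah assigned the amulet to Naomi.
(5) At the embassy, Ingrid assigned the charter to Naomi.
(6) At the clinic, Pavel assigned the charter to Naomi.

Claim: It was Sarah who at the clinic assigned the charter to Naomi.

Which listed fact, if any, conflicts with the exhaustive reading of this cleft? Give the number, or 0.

The cleft puts "Sarah" in focus and presupposes the open proposition with the charter as thing and Naomi as recipient and at the clinic as setting.
The exhaustive reading says no other agent fits that background.
Fact (6) shares the background but with agent = Pavel; exhaustivity is violated.

6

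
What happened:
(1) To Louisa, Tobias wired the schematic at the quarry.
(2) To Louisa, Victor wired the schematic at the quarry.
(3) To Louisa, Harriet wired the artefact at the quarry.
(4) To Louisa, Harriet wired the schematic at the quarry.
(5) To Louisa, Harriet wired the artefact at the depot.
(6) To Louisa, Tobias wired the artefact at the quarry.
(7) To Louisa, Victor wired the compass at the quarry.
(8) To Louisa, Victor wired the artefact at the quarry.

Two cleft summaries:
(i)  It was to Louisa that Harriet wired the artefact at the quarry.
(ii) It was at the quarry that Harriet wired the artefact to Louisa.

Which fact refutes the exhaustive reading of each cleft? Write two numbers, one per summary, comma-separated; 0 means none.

(i): focus "Louisa". No fact shares same agent, thing, setting (Harriet / the artefact / at the quarry) with a different recipient. 0.
(ii): focus "at the quarry". Looking for same agent, thing, recipient (Harriet / the artefact / Louisa) with some other setting — fact (5) has at the depot there. Refuted.

0, 5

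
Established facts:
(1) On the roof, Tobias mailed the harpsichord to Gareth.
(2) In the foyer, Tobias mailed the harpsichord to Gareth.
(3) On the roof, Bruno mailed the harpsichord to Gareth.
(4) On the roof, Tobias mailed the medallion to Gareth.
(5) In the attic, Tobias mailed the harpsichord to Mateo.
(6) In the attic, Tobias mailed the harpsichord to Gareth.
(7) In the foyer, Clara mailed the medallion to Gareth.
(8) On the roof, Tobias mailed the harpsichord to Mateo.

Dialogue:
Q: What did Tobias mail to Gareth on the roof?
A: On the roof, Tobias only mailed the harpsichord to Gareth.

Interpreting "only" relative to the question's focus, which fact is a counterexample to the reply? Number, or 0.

The question "What did ...?" targets the thing, so in the reply the focus falls on "the harpsichord".
"Only" then excludes alternative things while the background — same agent, recipient, setting (Tobias / Gareth / on the roof) — is held fixed.
Fact (4) keeps same agent, recipient, setting (Tobias / Gareth / on the roof) but has thing = the medallion; that refutes the reply.
(Fact (2) would refute a reading with focus on the setting — but that is not what the question asks.)

4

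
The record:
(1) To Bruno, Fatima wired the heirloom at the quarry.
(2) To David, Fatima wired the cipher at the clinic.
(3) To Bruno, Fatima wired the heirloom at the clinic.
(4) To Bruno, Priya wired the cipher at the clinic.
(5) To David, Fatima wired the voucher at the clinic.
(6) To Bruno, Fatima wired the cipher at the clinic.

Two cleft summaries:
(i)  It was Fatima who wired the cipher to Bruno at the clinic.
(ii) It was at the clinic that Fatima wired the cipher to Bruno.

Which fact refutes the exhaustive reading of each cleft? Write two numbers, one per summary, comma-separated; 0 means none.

(i): focus "Fatima". Looking for thing = the cipher, recipient = Bruno, setting = at the clinic with some other agent — fact (4) has Priya there. Refuted.
(ii): focus "at the clinic". No fact shares agent = Fatima, thing = the cipher, recipient = Bruno with a different setting. 0.

4, 0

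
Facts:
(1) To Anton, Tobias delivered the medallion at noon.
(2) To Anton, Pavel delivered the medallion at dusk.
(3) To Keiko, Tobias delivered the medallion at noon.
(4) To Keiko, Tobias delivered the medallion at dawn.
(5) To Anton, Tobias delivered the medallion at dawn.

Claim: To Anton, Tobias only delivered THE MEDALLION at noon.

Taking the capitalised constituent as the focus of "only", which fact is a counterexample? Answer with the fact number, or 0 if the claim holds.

0

The capitals mark "the medallion" as focus. So "only" rules out other things, with the rest (agent = Tobias, recipient = Anton, setting = at noon) as background.
No fact matches agent = Tobias, recipient = Anton, setting = at noon with a different thing — every other fact differs on at least one backgrounded slot. So no fact refutes it.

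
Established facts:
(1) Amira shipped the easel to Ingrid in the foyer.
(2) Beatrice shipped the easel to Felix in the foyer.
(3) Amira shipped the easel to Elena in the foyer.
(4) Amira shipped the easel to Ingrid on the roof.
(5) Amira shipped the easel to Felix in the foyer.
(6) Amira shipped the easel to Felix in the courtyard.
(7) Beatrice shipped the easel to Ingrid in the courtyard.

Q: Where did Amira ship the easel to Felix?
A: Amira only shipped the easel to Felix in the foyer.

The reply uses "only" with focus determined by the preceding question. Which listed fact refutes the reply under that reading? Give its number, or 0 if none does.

6

The question "Where did ...?" targets the setting, so in the reply the focus falls on "in the foyer".
So "only" ranges over settings; the rest (same agent, thing, recipient (Amira / the easel / Felix)) is presupposed.
Fact (6) shares the background with a different setting (in the courtyard) — counterexample.
(Fact (1) would refute a reading with focus on the recipient — but that is not what the question asks.)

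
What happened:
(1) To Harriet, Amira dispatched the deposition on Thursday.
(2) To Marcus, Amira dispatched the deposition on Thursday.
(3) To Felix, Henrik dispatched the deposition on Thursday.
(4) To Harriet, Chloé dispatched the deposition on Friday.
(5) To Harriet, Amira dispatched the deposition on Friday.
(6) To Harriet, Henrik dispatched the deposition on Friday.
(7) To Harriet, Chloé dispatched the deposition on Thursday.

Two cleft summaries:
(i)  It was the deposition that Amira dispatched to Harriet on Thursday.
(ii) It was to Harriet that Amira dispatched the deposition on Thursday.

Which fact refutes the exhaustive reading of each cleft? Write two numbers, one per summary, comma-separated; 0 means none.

Summary (i) focuses "the deposition" (the thing); background same agent, recipient, setting (Amira / Harriet / on Thursday). No fact matches that background with a different thing, so 0.
Summary (ii) focuses "Harriet" (the recipient); background same agent, thing, setting (Amira / the deposition / on Thursday). Fact (2) matches that background with recipient = Marcus — refutes (ii).

0, 2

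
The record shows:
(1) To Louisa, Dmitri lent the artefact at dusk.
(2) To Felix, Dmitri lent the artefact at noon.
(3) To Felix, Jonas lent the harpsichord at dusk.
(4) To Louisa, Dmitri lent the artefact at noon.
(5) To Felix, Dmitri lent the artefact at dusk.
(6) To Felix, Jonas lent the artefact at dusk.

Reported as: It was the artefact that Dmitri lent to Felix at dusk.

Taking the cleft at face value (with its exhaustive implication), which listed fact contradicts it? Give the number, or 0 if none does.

The cleft puts "the artefact" in focus and presupposes the open proposition with Dmitri as agent and Felix as recipient and at dusk as setting.
Exhaustivity: the artefact is the only thing satisfying that background.
Every other fact differs from the presupposition on some backgrounded slot, so none challenges the exhaustivity.

0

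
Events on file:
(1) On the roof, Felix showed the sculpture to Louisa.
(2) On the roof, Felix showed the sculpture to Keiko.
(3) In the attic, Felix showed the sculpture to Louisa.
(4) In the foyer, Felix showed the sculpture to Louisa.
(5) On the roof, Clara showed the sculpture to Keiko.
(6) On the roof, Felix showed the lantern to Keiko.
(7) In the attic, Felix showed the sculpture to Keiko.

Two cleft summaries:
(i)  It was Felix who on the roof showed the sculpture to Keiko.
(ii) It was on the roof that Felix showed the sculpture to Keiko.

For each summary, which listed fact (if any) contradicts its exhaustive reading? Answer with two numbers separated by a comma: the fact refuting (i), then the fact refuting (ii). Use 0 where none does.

5, 7

(i): focus "Felix". Looking for the sculpture as thing and Keiko as recipient and on the roof as setting with some other agent — fact (5) has Clara there. Refuted.
(ii): focus "on the roof". Looking for Felix as agent and the sculpture as thing and Keiko as recipient with some other setting — fact (7) has in the attic there. Refuted.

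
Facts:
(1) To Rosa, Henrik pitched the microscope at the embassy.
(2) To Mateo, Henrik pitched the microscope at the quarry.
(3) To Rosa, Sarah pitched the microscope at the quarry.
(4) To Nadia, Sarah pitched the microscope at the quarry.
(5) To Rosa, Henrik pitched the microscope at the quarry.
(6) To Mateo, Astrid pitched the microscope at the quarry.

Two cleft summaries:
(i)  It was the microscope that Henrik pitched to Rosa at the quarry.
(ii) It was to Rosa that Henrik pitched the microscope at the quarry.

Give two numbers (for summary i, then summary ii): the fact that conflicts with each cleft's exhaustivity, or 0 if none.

0, 2

(i): focus "the microscope". No fact shares agent = Henrik, recipient = Rosa, setting = at the quarry with a different thing. 0.
(ii): focus "Rosa". Looking for agent = Henrik, thing = the microscope, setting = at the quarry with some other recipient — fact (2) has Mateo there. Refuted.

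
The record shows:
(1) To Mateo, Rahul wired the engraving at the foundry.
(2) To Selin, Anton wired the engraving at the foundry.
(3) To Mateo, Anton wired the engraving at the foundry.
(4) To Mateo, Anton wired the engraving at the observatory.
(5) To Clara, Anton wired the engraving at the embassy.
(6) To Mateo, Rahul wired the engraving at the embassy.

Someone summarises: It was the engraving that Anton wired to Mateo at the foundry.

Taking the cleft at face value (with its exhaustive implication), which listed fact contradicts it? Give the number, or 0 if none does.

0

Focus of the cleft: "the engraving" (the thing). Presupposed background: same agent, recipient, setting (Anton / Mateo / at the foundry).
Exhaustivity: the engraving is the only thing satisfying that background.
No listed fact matches the background with a different thing. Exhaustivity holds.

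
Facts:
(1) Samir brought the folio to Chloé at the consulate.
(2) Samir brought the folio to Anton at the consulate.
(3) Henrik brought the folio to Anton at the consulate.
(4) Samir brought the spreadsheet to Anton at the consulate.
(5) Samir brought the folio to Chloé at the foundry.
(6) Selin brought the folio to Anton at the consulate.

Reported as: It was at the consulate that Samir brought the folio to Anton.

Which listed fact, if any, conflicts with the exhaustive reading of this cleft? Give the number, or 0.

Focus of the cleft: "at the consulate" (the setting). Presupposed background: Samir as agent and the folio as thing and Anton as recipient.
The exhaustive reading says no other setting fits that background.
Every other fact differs from the presupposition on some backgrounded slot, so none challenges the exhaustivity.

0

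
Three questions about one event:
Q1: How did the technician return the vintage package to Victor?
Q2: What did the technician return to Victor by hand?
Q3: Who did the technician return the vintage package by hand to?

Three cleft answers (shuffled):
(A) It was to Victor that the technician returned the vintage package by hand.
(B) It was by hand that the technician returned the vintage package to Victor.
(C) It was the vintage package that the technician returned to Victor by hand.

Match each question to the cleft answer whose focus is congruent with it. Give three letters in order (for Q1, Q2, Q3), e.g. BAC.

Q1 asks about the manner; cleft (B) focuses "by hand", which is the manner — so Q1 → B.
Q2 asks about the direct object; cleft (C) focuses "the vintage package", which is the direct object — so Q2 → C.
Q3 asks about the recipient; cleft (A) focuses "to Victor", which is the recipient — so Q3 → A.
Mapping: Q1→B, Q2→C, Q3→A.

BCA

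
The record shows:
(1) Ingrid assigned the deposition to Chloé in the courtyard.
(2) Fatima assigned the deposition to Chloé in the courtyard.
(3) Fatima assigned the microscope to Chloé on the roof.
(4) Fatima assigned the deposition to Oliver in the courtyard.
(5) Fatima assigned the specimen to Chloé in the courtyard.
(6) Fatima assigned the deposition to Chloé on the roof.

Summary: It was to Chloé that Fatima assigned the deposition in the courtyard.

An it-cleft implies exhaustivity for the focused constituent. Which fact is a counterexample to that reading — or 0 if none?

The cleft puts "Chloé" in focus and presupposes the open proposition with same agent, thing, setting (Fatima / the deposition / in the courtyard).
Exhaustivity: Chloé is the only recipient satisfying that background.
Fact (4) shares the background but with recipient = Oliver; exhaustivity is violated.

4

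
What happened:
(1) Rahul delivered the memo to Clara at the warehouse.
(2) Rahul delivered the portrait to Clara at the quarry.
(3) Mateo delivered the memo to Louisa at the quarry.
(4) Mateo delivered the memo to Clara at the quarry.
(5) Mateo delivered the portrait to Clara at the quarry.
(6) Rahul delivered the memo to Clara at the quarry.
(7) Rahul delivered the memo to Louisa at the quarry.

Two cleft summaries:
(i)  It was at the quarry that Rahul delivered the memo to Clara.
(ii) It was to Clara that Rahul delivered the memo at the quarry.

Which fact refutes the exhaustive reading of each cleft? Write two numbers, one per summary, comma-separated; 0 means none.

Summary (i) focuses "at the quarry" (the setting); background agent = Rahul, thing = the memo, recipient = Clara. Fact (1) matches that background with setting = at the warehouse — refutes (i).
Summary (ii) focuses "Clara" (the recipient); background agent = Rahul, thing = the memo, setting = at the quarry. Fact (7) matches that background with recipient = Louisa — refutes (ii).

1, 7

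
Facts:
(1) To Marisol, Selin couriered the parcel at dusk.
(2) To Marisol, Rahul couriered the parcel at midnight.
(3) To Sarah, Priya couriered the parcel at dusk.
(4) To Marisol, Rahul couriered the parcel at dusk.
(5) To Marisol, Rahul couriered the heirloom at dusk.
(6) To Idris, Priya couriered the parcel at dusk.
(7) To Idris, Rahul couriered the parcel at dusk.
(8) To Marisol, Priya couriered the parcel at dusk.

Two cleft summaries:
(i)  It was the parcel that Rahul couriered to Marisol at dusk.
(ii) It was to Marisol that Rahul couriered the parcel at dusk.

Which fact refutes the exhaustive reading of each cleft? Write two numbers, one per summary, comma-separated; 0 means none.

5, 7

(i): focus "the parcel". Looking for agent = Rahul, recipient = Marisol, setting = at dusk with some other thing — fact (5) has the heirloom there. Refuted.
(ii): focus "Marisol". Looking for agent = Rahul, thing = the parcel, setting = at dusk with some other recipient — fact (7) has Idris there. Refuted.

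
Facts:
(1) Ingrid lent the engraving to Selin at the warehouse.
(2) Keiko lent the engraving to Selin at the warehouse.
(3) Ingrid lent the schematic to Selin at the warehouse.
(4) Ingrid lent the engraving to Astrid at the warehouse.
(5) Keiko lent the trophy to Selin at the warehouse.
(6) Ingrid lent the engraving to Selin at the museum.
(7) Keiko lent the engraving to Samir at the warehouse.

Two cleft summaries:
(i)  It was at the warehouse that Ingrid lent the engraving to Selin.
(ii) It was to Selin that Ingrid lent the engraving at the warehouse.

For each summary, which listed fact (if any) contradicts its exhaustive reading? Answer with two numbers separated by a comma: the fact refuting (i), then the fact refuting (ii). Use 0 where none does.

(i): focus "at the warehouse". Looking for Ingrid as agent and the engraving as thing and Selin as recipient with some other setting — fact (6) has at the museum there. Refuted.
(ii): focus "Selin". Looking for Ingrid as agent and the engraving as thing and at the warehouse as setting with some other recipient — fact (4) has Astrid there. Refuted.

6, 4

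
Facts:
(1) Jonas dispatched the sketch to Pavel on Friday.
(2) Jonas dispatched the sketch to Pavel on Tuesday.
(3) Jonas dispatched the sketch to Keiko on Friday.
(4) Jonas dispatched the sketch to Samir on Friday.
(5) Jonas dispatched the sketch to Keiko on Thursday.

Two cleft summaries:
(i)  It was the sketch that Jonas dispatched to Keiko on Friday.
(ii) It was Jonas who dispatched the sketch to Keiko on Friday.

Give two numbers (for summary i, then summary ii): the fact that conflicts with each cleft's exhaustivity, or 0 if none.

0, 0

(i): focus "the sketch". No fact shares agent = Jonas, recipient = Keiko, setting = on Friday with a different thing. 0.
(ii): focus "Jonas". No fact shares thing = the sketch, recipient = Keiko, setting = on Friday with a different agent. 0.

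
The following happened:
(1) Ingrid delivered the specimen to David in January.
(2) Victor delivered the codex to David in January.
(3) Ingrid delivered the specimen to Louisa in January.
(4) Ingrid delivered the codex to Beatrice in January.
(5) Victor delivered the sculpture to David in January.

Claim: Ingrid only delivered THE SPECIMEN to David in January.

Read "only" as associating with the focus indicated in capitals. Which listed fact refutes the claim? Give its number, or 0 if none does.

0

The capitals mark "the specimen" as focus. So "only" rules out other things, with the rest (Ingrid as agent and David as recipient and in January as setting) as background.
Every other fact changes something in the background, not just the thing. Nothing refutes the claim.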